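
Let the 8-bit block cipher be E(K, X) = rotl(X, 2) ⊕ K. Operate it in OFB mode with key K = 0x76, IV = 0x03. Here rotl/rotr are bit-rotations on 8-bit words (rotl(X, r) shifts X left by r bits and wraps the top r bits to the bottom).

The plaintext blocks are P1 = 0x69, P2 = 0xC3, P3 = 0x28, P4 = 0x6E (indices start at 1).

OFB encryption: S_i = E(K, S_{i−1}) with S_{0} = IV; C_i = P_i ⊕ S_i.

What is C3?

C1: S = E(K, 0x03) = 0x7A; 0x69 ⊕ 0x7A = 0x13.
C2: S = E(K, 0x7A) = 0x9F; 0xC3 ⊕ 0x9F = 0x5C.
C3: S = E(K, 0x9F) = 0x08; 0x28 ⊕ 0x08 = 0x20.

C3 = 0x20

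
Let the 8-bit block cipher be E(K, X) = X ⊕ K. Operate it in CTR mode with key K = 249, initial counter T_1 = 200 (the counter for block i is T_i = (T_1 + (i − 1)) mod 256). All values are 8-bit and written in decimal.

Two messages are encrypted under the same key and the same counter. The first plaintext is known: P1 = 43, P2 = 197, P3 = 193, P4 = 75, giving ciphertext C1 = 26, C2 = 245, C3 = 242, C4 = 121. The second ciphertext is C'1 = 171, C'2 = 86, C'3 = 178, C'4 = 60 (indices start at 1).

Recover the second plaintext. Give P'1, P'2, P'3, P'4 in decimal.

P'1 = 154, P'2 = 102, P'3 = 129, P'4 = 14

In CTR with a reused counter, both messages share the same keystream S_i, so C_i ⊕ C'_i = P_i ⊕ P'_i and thus P'_i = P_i ⊕ C_i ⊕ C'_i.
P'1: 43 ⊕ 26 ⊕ 171 = 154.
P'2: 197 ⊕ 245 ⊕ 86 = 102.
P'3: 193 ⊕ 242 ⊕ 178 = 129.
P'4: 75 ⊕ 121 ⊕ 60 = 14.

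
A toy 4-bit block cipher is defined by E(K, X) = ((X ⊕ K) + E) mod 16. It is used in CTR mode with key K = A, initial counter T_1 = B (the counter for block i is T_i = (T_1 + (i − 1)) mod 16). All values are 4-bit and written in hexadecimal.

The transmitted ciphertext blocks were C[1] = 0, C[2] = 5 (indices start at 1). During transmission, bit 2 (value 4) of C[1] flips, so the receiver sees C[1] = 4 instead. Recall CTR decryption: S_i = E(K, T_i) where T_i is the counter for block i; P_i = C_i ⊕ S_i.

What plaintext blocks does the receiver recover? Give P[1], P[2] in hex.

Only C[1] changed, to 4. In CTR, a change in C_i flips the same bit in P_i only; the keystream is unaffected. Decrypting the received ciphertext:
P[1]: T = B, S = E(K, T) = F; 4 ⊕ F = B.
P[2]: T = C, S = E(K, T) = 4; 5 ⊕ 4 = 1.
Blocks that differ from the original plaintext: P[1].

P[1] = B, P[2] = 1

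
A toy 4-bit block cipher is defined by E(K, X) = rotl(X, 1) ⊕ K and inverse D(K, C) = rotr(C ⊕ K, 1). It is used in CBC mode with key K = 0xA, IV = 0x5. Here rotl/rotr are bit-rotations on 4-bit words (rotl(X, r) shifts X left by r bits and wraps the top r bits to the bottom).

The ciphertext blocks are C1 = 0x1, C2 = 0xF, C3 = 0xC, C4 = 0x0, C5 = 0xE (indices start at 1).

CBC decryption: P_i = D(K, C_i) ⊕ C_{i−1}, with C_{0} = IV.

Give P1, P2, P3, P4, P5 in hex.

P1: D(K, 0x1) = 0xD; 0xD ⊕ 0x5 = 0x8.
P2: D(K, 0xF) = 0xA; 0xA ⊕ 0x1 = 0xB.
P3: D(K, 0xC) = 0x3; 0x3 ⊕ 0xF = 0xC.
P4: D(K, 0x0) = 0x5; 0x5 ⊕ 0xC = 0x9.
P5: D(K, 0xE) = 0x2; 0x2 ⊕ 0x0 = 0x2.

P1 = 0x8, P2 = 0xB, P3 = 0xC, P4 = 0x9, P5 = 0x2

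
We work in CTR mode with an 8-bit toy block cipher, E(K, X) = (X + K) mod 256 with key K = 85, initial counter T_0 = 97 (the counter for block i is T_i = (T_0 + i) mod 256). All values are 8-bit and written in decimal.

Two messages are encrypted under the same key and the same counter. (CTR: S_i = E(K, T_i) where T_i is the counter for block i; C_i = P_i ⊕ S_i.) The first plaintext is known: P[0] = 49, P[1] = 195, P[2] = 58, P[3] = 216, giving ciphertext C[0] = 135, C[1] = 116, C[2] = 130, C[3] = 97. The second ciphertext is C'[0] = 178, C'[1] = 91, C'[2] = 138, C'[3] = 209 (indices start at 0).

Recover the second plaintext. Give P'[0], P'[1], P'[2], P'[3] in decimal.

P'[0] = 4, P'[1] = 236, P'[2] = 50, P'[3] = 104

In CTR with a reused counter, both messages share the same keystream S_i, so C_i ⊕ C'_i = P_i ⊕ P'_i and thus P'_i = P_i ⊕ C_i ⊕ C'_i.
P'[0]: 49 ⊕ 135 ⊕ 178 = 4.
P'[1]: 195 ⊕ 116 ⊕ 91 = 236.
P'[2]: 58 ⊕ 130 ⊕ 138 = 50.
P'[3]: 216 ⊕ 97 ⊕ 209 = 104.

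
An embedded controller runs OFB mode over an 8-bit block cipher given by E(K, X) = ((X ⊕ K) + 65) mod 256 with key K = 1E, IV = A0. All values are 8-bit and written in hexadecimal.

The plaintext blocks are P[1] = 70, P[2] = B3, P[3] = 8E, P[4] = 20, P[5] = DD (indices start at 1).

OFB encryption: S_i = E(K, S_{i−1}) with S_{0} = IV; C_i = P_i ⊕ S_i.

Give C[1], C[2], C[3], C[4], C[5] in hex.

C[1] = 53, C[2] = 11, C[3] = AF, C[4] = 84, C[5] = C2

C[1]: S = E(K, A0) = 23; 70 ⊕ 23 = 53.
C[2]: S = E(K, 23) = A2; B3 ⊕ A2 = 11.
C[3]: S = E(K, A2) = 21; 8E ⊕ 21 = AF.
C[4]: S = E(K, 21) = A4; 20 ⊕ A4 = 84.
C[5]: S = E(K, A4) = 1F; DD ⊕ 1F = C2.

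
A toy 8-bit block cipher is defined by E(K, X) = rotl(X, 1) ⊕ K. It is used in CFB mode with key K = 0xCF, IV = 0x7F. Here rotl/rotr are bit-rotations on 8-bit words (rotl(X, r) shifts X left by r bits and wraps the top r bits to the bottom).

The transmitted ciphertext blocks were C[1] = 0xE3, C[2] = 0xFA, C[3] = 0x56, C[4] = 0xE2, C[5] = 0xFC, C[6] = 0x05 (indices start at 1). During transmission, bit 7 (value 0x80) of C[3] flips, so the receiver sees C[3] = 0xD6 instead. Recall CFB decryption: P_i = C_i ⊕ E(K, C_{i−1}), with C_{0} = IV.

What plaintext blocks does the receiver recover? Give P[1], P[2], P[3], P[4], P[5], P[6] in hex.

Only C[3] changed, to 0xD6. In CFB, a change in C_i flips the same bit in P_i and garbles P_{i+1}. Decrypting the received ciphertext:
P[1]: E(K, 0x7F) = 0x31; 0xE3 ⊕ 0x31 = 0xD2.
P[2]: E(K, 0xE3) = 0x08; 0xFA ⊕ 0x08 = 0xF2.
P[3]: E(K, 0xFA) = 0x3A; 0xD6 ⊕ 0x3A = 0xEC.
P[4]: E(K, 0xD6) = 0x62; 0xE2 ⊕ 0x62 = 0x80.
P[5]: E(K, 0xE2) = 0x0A; 0xFC ⊕ 0x0A = 0xF6.
P[6]: E(K, 0xFC) = 0x36; 0x05 ⊕ 0x36 = 0x33.
Blocks that differ from the original plaintext: P[3], P[4].

P[1] = 0xD2, P[2] = 0xF2, P[3] = 0xEC, P[4] = 0x80, P[5] = 0xF6, P[6] = 0x33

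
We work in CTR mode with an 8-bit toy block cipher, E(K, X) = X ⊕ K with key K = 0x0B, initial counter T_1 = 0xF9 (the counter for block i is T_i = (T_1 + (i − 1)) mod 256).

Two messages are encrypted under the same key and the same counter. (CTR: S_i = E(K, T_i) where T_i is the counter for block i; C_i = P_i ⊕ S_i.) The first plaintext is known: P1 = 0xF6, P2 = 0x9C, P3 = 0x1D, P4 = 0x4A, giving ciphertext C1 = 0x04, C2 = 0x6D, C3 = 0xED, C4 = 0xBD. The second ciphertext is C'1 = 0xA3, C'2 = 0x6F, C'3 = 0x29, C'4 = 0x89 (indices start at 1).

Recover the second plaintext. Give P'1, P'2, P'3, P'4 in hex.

P'1 = 0x51, P'2 = 0x9E, P'3 = 0xD9, P'4 = 0x7E

In CTR with a reused counter, both messages share the same keystream S_i, so C_i ⊕ C'_i = P_i ⊕ P'_i and thus P'_i = P_i ⊕ C_i ⊕ C'_i.
P'1: 0xF6 ⊕ 0x04 ⊕ 0xA3 = 0x51.
P'2: 0x9C ⊕ 0x6D ⊕ 0x6F = 0x9E.
P'3: 0x1D ⊕ 0xED ⊕ 0x29 = 0xD9.
P'4: 0x4A ⊕ 0xBD ⊕ 0x89 = 0x7E.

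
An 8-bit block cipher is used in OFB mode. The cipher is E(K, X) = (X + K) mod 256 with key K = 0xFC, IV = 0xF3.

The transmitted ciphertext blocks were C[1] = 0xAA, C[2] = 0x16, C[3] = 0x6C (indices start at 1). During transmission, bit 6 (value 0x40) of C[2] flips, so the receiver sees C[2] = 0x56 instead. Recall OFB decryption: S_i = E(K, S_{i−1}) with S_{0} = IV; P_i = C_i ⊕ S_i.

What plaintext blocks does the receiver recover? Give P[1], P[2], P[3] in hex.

Only C[2] changed, to 0x56. In OFB, a change in C_i flips the same bit in P_i only; the keystream is unaffected. Decrypting the received ciphertext:
P[1]: S = E(K, 0xF3) = 0xEF; 0xAA ⊕ 0xEF = 0x45.
P[2]: S = E(K, 0xEF) = 0xEB; 0x56 ⊕ 0xEB = 0xBD.
P[3]: S = E(K, 0xEB) = 0xE7; 0x6C ⊕ 0xE7 = 0x8B.
Blocks that differ from the original plaintext: P[2].

P[1] = 0x45, P[2] = 0xBD, P[3] = 0x8B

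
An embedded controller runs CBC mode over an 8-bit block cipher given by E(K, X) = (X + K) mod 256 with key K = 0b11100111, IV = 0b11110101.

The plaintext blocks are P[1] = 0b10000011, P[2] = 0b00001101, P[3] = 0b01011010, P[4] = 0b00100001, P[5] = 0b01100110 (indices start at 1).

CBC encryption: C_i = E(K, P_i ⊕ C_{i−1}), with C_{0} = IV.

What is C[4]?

C[4] = 0b01011100

C[1]: P[1] ⊕ 0b11110101 = 0b01110110; E(K, 0b01110110) = 0b01011101.
C[2]: P[2] ⊕ 0b01011101 = 0b01010000; E(K, 0b01010000) = 0b00110111.
C[3]: P[3] ⊕ 0b00110111 = 0b01101101; E(K, 0b01101101) = 0b01010100.
C[4]: P[4] ⊕ 0b01010100 = 0b01110101; E(K, 0b01110101) = 0b01011100.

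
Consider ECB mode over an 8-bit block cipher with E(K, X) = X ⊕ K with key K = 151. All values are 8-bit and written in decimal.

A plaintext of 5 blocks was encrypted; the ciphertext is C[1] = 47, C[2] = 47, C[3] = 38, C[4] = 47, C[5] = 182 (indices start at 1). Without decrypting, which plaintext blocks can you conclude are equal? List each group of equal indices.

P[1] = P[2] = P[4]

ECB encrypts each block independently with the same key, so equal ciphertext blocks imply equal plaintext blocks.
C[1] = C[2] = C[4] = 47, so P[1] = P[2] = P[4].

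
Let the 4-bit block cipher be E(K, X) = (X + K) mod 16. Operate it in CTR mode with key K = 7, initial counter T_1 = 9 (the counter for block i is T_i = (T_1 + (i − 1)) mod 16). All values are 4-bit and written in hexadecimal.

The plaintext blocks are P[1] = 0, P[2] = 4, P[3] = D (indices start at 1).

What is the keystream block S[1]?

CTR encryption: S_i = E(K, T_i) where T_i is the counter for block i; C_i = P_i ⊕ S_i.
C[1]: T = 9, S = E(K, T) = 0; 0 ⊕ 0 = 0.
So S[1] = 0.

0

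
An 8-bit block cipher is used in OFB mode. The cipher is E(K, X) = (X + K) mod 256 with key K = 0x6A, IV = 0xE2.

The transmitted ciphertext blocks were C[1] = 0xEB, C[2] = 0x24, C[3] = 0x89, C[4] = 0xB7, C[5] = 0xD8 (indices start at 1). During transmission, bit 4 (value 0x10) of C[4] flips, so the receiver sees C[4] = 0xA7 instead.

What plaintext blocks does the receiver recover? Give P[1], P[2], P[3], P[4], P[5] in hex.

P[1] = 0xA7, P[2] = 0x92, P[3] = 0xA9, P[4] = 0x2D, P[5] = 0x2C

OFB decryption: S_i = E(K, S_{i−1}) with S_{0} = IV; P_i = C_i ⊕ S_i.
Only C[4] changed, to 0xA7. In OFB, a change in C_i flips the same bit in P_i only; the keystream is unaffected. Decrypting the received ciphertext:
P[1]: S = E(K, 0xE2) = 0x4C; 0xEB ⊕ 0x4C = 0xA7.
P[2]: S = E(K, 0x4C) = 0xB6; 0x24 ⊕ 0xB6 = 0x92.
P[3]: S = E(K, 0xB6) = 0x20; 0x89 ⊕ 0x20 = 0xA9.
P[4]: S = E(K, 0x20) = 0x8A; 0xA7 ⊕ 0x8A = 0x2D.
P[5]: S = E(K, 0x8A) = 0xF4; 0xD8 ⊕ 0xF4 = 0x2C.
Blocks that differ from the original plaintext: P[4].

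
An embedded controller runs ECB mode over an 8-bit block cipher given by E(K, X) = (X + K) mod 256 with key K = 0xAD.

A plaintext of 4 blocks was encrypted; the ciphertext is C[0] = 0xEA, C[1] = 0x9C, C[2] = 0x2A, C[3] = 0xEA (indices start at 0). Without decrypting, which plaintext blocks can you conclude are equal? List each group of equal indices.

ECB encrypts each block independently with the same key, so equal ciphertext blocks imply equal plaintext blocks.
C[0] = C[3] = 0xEA, so P[0] = P[3].

P[0] = P[3]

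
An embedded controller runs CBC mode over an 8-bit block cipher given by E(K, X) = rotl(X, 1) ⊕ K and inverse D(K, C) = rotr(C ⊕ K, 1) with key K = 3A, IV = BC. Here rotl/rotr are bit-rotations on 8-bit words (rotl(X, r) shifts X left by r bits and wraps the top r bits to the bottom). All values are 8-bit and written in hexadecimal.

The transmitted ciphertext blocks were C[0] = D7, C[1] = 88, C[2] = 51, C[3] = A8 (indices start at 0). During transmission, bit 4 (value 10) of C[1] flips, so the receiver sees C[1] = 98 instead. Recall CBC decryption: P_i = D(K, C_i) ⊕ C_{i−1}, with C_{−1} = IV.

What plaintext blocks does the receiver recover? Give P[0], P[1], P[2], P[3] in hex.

P[0] = 4A, P[1] = 86, P[2] = 2D, P[3] = 18

Only C[1] changed, to 98. In CBC, a change in C_i garbles P_i and flips the same bit in P_{i+1}. Decrypting the received ciphertext:
P[0]: D(K, D7) = F6; F6 ⊕ BC = 4A.
P[1]: D(K, 98) = 51; 51 ⊕ D7 = 86.
P[2]: D(K, 51) = B5; B5 ⊕ 98 = 2D.
P[3]: D(K, A8) = 49; 49 ⊕ 51 = 18.
Blocks that differ from the original plaintext: P[1], P[2].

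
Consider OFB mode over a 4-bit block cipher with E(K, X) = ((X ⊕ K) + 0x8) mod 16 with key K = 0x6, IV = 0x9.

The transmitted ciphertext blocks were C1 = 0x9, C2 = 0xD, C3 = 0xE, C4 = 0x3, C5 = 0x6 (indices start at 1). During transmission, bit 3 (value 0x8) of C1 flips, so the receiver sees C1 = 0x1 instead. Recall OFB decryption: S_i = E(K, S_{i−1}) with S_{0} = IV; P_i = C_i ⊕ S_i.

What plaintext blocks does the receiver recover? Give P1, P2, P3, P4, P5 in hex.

Only C1 changed, to 0x1. In OFB, a change in C_i flips the same bit in P_i only; the keystream is unaffected. Decrypting the received ciphertext:
P1: S = E(K, 0x9) = 0x7; 0x1 ⊕ 0x7 = 0x6.
P2: S = E(K, 0x7) = 0x9; 0xD ⊕ 0x9 = 0x4.
P3: S = E(K, 0x9) = 0x7; 0xE ⊕ 0x7 = 0x9.
P4: S = E(K, 0x7) = 0x9; 0x3 ⊕ 0x9 = 0xA.
P5: S = E(K, 0x9) = 0x7; 0x6 ⊕ 0x7 = 0x1.
Blocks that differ from the original plaintext: P1.

P1 = 0x6, P2 = 0x4, P3 = 0x9, P4 = 0xA, P5 = 0x1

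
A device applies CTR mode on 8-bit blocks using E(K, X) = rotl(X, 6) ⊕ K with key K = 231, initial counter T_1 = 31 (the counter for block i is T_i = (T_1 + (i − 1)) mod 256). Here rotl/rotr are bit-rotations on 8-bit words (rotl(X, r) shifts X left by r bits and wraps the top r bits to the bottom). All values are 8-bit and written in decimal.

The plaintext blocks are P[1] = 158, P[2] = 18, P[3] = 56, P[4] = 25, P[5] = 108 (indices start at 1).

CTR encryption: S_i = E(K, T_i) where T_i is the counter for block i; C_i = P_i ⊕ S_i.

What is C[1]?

C[1] = 190

C[1]: T = 31, S = E(K, T) = 32; 158 ⊕ 32 = 190.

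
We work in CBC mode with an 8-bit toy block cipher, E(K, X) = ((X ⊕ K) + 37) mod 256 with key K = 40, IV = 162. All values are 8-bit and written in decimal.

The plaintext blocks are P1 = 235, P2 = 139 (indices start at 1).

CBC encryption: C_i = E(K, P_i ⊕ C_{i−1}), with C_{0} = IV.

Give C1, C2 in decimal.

C1 = 134, C2 = 74

C1: P1 ⊕ 162 = 73; E(K, 73) = 134.
C2: P2 ⊕ 134 = 13; E(K, 13) = 74.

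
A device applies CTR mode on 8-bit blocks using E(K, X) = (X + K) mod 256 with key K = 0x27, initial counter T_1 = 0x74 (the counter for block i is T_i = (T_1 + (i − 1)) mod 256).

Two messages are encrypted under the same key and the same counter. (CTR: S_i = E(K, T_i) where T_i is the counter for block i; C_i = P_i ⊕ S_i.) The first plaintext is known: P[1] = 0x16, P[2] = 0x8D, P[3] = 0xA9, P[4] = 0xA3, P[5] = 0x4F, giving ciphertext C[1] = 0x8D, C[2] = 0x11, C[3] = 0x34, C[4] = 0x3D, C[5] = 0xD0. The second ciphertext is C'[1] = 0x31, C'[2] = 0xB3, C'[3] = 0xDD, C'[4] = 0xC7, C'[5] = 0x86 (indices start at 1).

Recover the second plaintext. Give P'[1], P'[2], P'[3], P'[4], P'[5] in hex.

In CTR with a reused counter, both messages share the same keystream S_i, so C_i ⊕ C'_i = P_i ⊕ P'_i and thus P'_i = P_i ⊕ C_i ⊕ C'_i.
P'[1]: 0x16 ⊕ 0x8D ⊕ 0x31 = 0xAA.
P'[2]: 0x8D ⊕ 0x11 ⊕ 0xB3 = 0x2F.
P'[3]: 0xA9 ⊕ 0x34 ⊕ 0xDD = 0x40.
P'[4]: 0xA3 ⊕ 0x3D ⊕ 0xC7 = 0x59.
P'[5]: 0x4F ⊕ 0xD0 ⊕ 0x86 = 0x19.

P'[1] = 0xAA, P'[2] = 0x2F, P'[3] = 0x40, P'[4] = 0x59, P'[5] = 0x19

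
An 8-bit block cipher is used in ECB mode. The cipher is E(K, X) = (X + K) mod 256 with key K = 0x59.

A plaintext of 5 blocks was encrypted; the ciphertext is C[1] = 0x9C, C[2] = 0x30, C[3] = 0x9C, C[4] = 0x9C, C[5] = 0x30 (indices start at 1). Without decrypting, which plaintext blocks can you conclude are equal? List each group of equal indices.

ECB encrypts each block independently with the same key, so equal ciphertext blocks imply equal plaintext blocks.
C[1] = C[3] = C[4] = 0x9C, so P[1] = P[3] = P[4].
C[2] = C[5] = 0x30, so P[2] = P[5].

P[1] = P[3] = P[4]; P[2] = P[5]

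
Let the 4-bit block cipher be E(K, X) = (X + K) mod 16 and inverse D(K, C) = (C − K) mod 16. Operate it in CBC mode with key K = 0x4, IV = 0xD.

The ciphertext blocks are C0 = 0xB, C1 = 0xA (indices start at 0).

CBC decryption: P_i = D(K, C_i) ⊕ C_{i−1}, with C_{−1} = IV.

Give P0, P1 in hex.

P0: D(K, 0xB) = 0x7; 0x7 ⊕ 0xD = 0xA.
P1: D(K, 0xA) = 0x6; 0x6 ⊕ 0xB = 0xD.

P0 = 0xA, P1 = 0xD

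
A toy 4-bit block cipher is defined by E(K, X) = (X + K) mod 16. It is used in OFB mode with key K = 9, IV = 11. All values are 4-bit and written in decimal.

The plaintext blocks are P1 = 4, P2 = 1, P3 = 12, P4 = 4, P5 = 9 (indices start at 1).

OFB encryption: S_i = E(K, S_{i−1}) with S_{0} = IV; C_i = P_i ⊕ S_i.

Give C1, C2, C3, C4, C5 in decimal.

C1 = 0, C2 = 12, C3 = 10, C4 = 11, C5 = 1

C1: S = E(K, 11) = 4; 4 ⊕ 4 = 0.
C2: S = E(K, 4) = 13; 1 ⊕ 13 = 12.
C3: S = E(K, 13) = 6; 12 ⊕ 6 = 10.
C4: S = E(K, 6) = 15; 4 ⊕ 15 = 11.
C5: S = E(K, 15) = 8; 9 ⊕ 8 = 1.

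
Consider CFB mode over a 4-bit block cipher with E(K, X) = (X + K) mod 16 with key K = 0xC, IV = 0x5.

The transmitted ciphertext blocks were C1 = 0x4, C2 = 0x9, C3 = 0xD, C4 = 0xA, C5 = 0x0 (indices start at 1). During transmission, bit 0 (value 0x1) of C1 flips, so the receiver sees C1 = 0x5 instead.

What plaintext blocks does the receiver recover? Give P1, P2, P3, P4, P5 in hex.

CFB decryption: P_i = C_i ⊕ E(K, C_{i−1}), with C_{0} = IV.
Only C1 changed, to 0x5. In CFB, a change in C_i flips the same bit in P_i and garbles P_{i+1}. Decrypting the received ciphertext:
P1: E(K, 0x5) = 0x1; 0x5 ⊕ 0x1 = 0x4.
P2: E(K, 0x5) = 0x1; 0x9 ⊕ 0x1 = 0x8.
P3: E(K, 0x9) = 0x5; 0xD ⊕ 0x5 = 0x8.
P4: E(K, 0xD) = 0x9; 0xA ⊕ 0x9 = 0x3.
P5: E(K, 0xA) = 0x6; 0x0 ⊕ 0x6 = 0x6.
Blocks that differ from the original plaintext: P1, P2.

P1 = 0x4, P2 = 0x8, P3 = 0x8, P4 = 0x3, P5 = 0x6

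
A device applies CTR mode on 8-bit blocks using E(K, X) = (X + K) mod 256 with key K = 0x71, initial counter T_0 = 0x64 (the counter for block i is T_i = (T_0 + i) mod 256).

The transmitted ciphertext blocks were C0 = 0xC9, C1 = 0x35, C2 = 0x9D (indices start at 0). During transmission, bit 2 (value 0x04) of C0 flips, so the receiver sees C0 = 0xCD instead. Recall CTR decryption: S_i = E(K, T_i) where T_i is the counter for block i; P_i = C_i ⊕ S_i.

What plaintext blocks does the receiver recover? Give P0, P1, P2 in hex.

P0 = 0x18, P1 = 0xE3, P2 = 0x4A

Only C0 changed, to 0xCD. In CTR, a change in C_i flips the same bit in P_i only; the keystream is unaffected. Decrypting the received ciphertext:
P0: T = 0x64, S = E(K, T) = 0xD5; 0xCD ⊕ 0xD5 = 0x18.
P1: T = 0x65, S = E(K, T) = 0xD6; 0x35 ⊕ 0xD6 = 0xE3.
P2: T = 0x66, S = E(K, T) = 0xD7; 0x9D ⊕ 0xD7 = 0x4A.
Blocks that differ from the original plaintext: P0.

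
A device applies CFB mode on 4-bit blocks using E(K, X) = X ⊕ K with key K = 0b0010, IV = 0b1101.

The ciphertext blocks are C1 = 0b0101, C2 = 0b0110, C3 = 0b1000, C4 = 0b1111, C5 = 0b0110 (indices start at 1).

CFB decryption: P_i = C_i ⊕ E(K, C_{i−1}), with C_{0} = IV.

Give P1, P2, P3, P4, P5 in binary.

P1 = 0b1010, P2 = 0b0001, P3 = 0b1100, P4 = 0b0101, P5 = 0b1011

P1: E(K, 0b1101) = 0b1111; 0b0101 ⊕ 0b1111 = 0b1010.
P2: E(K, 0b0101) = 0b0111; 0b0110 ⊕ 0b0111 = 0b0001.
P3: E(K, 0b0110) = 0b0100; 0b1000 ⊕ 0b0100 = 0b1100.
P4: E(K, 0b1000) = 0b1010; 0b1111 ⊕ 0b1010 = 0b0101.
P5: E(K, 0b1111) = 0b1101; 0b0110 ⊕ 0b1101 = 0b1011.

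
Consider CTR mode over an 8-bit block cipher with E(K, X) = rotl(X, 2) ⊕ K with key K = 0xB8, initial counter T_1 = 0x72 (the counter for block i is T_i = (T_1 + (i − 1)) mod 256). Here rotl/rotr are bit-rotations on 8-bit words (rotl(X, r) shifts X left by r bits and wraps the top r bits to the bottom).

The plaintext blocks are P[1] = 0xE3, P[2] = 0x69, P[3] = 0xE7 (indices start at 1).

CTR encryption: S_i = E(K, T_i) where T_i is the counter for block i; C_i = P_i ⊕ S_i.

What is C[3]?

C[3] = 0x8E

C[1]: T = 0x72, S = E(K, T) = 0x71; 0xE3 ⊕ 0x71 = 0x92.
C[2]: T = 0x73, S = E(K, T) = 0x75; 0x69 ⊕ 0x75 = 0x1C.
C[3]: T = 0x74, S = E(K, T) = 0x69; 0xE7 ⊕ 0x69 = 0x8E.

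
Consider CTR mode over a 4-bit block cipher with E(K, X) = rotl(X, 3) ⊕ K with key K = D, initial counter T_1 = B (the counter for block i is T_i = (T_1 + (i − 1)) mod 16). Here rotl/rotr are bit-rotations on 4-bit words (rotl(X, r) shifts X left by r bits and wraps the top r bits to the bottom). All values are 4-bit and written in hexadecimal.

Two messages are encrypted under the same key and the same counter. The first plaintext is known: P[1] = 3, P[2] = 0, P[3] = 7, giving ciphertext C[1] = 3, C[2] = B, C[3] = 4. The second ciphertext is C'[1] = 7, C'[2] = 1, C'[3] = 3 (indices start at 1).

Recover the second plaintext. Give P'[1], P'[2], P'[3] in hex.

P'[1] = 7, P'[2] = A, P'[3] = 0

In CTR with a reused counter, both messages share the same keystream S_i, so C_i ⊕ C'_i = P_i ⊕ P'_i and thus P'_i = P_i ⊕ C_i ⊕ C'_i.
P'[1]: 3 ⊕ 3 ⊕ 7 = 7.
P'[2]: 0 ⊕ B ⊕ 1 = A.
P'[3]: 7 ⊕ 4 ⊕ 3 = 0.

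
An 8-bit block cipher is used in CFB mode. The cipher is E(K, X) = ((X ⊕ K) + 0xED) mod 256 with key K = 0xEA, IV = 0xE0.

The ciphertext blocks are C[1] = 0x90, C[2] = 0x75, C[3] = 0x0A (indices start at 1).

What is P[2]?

CFB decryption: P_i = C_i ⊕ E(K, C_{i−1}), with C_{0} = IV.
P[2]: E(K, 0x90) = 0x67; 0x75 ⊕ 0x67 = 0x12.

P[2] = 0x12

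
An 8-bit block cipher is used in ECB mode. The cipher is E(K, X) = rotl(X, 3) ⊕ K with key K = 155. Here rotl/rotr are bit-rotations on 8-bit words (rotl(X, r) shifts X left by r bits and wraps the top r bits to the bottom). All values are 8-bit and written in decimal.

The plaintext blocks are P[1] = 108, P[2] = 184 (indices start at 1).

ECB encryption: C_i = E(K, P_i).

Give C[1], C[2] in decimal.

C[1] = 248, C[2] = 94

C[1]: E(K, 108) = 248.
C[2]: E(K, 184) = 94.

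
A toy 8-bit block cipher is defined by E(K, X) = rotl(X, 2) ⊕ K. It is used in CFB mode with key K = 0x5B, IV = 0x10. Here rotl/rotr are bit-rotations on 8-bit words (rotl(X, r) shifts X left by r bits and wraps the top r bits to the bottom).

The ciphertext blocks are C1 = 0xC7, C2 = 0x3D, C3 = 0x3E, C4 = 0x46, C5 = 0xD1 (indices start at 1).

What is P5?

P5 = 0x93

CFB decryption: P_i = C_i ⊕ E(K, C_{i−1}), with C_{0} = IV.
P5: E(K, 0x46) = 0x42; 0xD1 ⊕ 0x42 = 0x93.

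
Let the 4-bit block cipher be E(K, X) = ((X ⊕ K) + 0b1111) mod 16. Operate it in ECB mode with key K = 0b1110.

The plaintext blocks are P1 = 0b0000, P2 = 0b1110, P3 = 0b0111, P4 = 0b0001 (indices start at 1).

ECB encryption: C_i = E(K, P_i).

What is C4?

C4: E(K, 0b0001) = 0b1110.

C4 = 0b1110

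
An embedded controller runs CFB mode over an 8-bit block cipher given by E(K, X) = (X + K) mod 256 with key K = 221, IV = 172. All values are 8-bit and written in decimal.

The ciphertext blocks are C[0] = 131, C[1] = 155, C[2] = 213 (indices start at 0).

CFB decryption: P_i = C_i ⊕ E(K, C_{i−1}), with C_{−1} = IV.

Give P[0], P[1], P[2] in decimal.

P[0] = 10, P[1] = 251, P[2] = 173

P[0]: E(K, 172) = 137; 131 ⊕ 137 = 10.
P[1]: E(K, 131) = 96; 155 ⊕ 96 = 251.
P[2]: E(K, 155) = 120; 213 ⊕ 120 = 173.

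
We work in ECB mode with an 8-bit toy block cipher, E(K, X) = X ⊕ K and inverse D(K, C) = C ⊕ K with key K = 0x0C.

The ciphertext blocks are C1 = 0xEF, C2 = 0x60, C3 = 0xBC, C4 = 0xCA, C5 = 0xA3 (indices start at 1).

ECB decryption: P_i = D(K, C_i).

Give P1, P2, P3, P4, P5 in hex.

P1: D(K, 0xEF) = 0xE3.
P2: D(K, 0x60) = 0x6C.
P3: D(K, 0xBC) = 0xB0.
P4: D(K, 0xCA) = 0xC6.
P5: D(K, 0xA3) = 0xAF.

P1 = 0xE3, P2 = 0x6C, P3 = 0xB0, P4 = 0xC6, P5 = 0xAF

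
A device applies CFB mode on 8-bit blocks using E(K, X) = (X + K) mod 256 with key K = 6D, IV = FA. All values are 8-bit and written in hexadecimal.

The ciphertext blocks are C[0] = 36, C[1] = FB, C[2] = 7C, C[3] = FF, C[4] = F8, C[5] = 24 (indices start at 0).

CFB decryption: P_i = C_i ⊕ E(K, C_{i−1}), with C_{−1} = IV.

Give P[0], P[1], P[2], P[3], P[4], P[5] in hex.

P[0] = 51, P[1] = 58, P[2] = 14, P[3] = 16, P[4] = 94, P[5] = 41

P[0]: E(K, FA) = 67; 36 ⊕ 67 = 51.
P[1]: E(K, 36) = A3; FB ⊕ A3 = 58.
P[2]: E(K, FB) = 68; 7C ⊕ 68 = 14.
P[3]: E(K, 7C) = E9; FF ⊕ E9 = 16.
P[4]: E(K, FF) = 6C; F8 ⊕ 6C = 94.
P[5]: E(K, F8) = 65; 24 ⊕ 65 = 41.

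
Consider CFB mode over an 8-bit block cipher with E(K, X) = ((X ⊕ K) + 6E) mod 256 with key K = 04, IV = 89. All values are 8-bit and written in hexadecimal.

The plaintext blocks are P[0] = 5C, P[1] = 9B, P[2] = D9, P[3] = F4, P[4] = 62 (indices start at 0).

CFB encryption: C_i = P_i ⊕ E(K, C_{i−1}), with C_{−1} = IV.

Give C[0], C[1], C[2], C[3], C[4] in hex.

C[0] = A7, C[1] = 8A, C[2] = 25, C[3] = 7B, C[4] = 8F

C[0]: E(K, 89) = FB; 5C ⊕ FB = A7.
C[1]: E(K, A7) = 11; 9B ⊕ 11 = 8A.
C[2]: E(K, 8A) = FC; D9 ⊕ FC = 25.
C[3]: E(K, 25) = 8F; F4 ⊕ 8F = 7B.
C[4]: E(K, 7B) = ED; 62 ⊕ ED = 8F.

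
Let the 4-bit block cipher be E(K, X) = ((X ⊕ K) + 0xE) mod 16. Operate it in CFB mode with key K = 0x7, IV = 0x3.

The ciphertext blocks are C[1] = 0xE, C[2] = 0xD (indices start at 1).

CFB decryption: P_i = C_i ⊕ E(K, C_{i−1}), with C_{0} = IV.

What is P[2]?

P[2]: E(K, 0xE) = 0x7; 0xD ⊕ 0x7 = 0xA.

P[2] = 0xA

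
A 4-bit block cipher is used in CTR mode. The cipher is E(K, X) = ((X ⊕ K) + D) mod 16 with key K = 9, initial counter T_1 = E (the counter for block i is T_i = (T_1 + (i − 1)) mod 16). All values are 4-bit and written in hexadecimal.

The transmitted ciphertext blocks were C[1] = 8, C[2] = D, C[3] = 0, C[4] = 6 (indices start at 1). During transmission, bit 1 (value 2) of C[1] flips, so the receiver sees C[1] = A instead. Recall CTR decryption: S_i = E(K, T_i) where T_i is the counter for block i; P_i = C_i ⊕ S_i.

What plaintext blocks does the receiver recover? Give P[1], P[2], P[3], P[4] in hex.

P[1] = E, P[2] = E, P[3] = 6, P[4] = 3

Only C[1] changed, to A. In CTR, a change in C_i flips the same bit in P_i only; the keystream is unaffected. Decrypting the received ciphertext:
P[1]: T = E, S = E(K, T) = 4; A ⊕ 4 = E.
P[2]: T = F, S = E(K, T) = 3; D ⊕ 3 = E.
P[3]: T = 0, S = E(K, T) = 6; 0 ⊕ 6 = 6.
P[4]: T = 1, S = E(K, T) = 5; 6 ⊕ 5 = 3.
Blocks that differ from the original plaintext: P[1].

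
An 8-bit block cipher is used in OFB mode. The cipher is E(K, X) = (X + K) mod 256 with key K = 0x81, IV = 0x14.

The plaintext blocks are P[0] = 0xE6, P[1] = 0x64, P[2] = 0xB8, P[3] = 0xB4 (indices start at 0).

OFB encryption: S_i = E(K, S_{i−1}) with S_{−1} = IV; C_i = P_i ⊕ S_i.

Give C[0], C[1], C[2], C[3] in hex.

C[0] = 0x73, C[1] = 0x72, C[2] = 0x2F, C[3] = 0xAC

C[0]: S = E(K, 0x14) = 0x95; 0xE6 ⊕ 0x95 = 0x73.
C[1]: S = E(K, 0x95) = 0x16; 0x64 ⊕ 0x16 = 0x72.
C[2]: S = E(K, 0x16) = 0x97; 0xB8 ⊕ 0x97 = 0x2F.
C[3]: S = E(K, 0x97) = 0x18; 0xB4 ⊕ 0x18 = 0xAC.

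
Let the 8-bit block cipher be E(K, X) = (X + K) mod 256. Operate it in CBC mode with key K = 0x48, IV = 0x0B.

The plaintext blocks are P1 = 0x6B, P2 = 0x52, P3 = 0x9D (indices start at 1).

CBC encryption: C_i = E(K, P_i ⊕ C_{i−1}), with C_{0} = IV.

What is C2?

C2 = 0x42

C1: P1 ⊕ 0x0B = 0x60; E(K, 0x60) = 0xA8.
C2: P2 ⊕ 0xA8 = 0xFA; E(K, 0xFA) = 0x42.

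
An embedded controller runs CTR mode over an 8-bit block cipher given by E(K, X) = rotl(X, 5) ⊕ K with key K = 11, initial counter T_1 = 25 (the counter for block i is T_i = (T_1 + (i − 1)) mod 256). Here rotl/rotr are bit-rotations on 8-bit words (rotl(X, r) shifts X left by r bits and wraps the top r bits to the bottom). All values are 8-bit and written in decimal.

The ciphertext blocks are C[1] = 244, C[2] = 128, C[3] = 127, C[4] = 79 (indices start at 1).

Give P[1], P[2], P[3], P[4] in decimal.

CTR decryption: S_i = E(K, T_i) where T_i is the counter for block i; P_i = C_i ⊕ S_i.
P[1]: T = 25, S = E(K, T) = 40; 244 ⊕ 40 = 220.
P[2]: T = 26, S = E(K, T) = 72; 128 ⊕ 72 = 200.
P[3]: T = 27, S = E(K, T) = 104; 127 ⊕ 104 = 23.
P[4]: T = 28, S = E(K, T) = 136; 79 ⊕ 136 = 199.

P[1] = 220, P[2] = 200, P[3] = 23, P[4] = 199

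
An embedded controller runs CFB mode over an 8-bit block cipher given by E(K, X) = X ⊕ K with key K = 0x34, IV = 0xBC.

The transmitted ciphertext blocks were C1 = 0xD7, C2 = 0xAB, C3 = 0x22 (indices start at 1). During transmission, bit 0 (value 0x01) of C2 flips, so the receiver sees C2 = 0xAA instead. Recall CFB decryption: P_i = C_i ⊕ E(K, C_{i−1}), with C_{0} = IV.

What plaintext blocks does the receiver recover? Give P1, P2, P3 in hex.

P1 = 0x5F, P2 = 0x49, P3 = 0xBC

Only C2 changed, to 0xAA. In CFB, a change in C_i flips the same bit in P_i and garbles P_{i+1}. Decrypting the received ciphertext:
P1: E(K, 0xBC) = 0x88; 0xD7 ⊕ 0x88 = 0x5F.
P2: E(K, 0xD7) = 0xE3; 0xAA ⊕ 0xE3 = 0x49.
P3: E(K, 0xAA) = 0x9E; 0x22 ⊕ 0x9E = 0xBC.
Blocks that differ from the original plaintext: P2, P3.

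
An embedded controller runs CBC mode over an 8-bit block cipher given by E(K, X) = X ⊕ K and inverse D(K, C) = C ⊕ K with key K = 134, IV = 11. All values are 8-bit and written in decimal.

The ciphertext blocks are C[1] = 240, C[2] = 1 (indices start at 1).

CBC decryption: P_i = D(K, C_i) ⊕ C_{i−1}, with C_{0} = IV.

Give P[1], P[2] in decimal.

P[1]: D(K, 240) = 118; 118 ⊕ 11 = 125.
P[2]: D(K, 1) = 135; 135 ⊕ 240 = 119.

P[1] = 125, P[2] = 119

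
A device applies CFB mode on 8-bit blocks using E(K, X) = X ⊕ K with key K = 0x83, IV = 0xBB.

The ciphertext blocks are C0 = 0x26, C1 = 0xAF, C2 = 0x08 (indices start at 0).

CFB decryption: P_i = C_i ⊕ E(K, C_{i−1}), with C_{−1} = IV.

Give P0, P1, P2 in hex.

P0: E(K, 0xBB) = 0x38; 0x26 ⊕ 0x38 = 0x1E.
P1: E(K, 0x26) = 0xA5; 0xAF ⊕ 0xA5 = 0x0A.
P2: E(K, 0xAF) = 0x2C; 0x08 ⊕ 0x2C = 0x24.

P0 = 0x1E, P1 = 0x0A, P2 = 0x24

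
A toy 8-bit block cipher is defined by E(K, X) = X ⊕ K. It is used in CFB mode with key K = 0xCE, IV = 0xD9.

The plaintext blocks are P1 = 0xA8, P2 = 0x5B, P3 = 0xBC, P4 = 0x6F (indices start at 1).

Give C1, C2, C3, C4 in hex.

C1 = 0xBF, C2 = 0x2A, C3 = 0x58, C4 = 0xF9

CFB encryption: C_i = P_i ⊕ E(K, C_{i−1}), with C_{0} = IV.
C1: E(K, 0xD9) = 0x17; 0xA8 ⊕ 0x17 = 0xBF.
C2: E(K, 0xBF) = 0x71; 0x5B ⊕ 0x71 = 0x2A.
C3: E(K, 0x2A) = 0xE4; 0xBC ⊕ 0xE4 = 0x58.
C4: E(K, 0x58) = 0x96; 0x6F ⊕ 0x96 = 0xF9.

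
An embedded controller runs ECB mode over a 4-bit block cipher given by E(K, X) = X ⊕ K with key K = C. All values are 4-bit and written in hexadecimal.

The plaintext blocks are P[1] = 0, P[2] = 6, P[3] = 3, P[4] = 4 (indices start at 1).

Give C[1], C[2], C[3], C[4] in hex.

ECB encryption: C_i = E(K, P_i).
C[1]: E(K, 0) = C.
C[2]: E(K, 6) = A.
C[3]: E(K, 3) = F.
C[4]: E(K, 4) = 8.

C[1] = C, C[2] = A, C[3] = F, C[4] = 8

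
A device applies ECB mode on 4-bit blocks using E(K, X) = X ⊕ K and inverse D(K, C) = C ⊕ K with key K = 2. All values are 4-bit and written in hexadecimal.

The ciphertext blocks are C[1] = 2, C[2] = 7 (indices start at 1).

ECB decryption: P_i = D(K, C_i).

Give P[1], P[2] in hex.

P[1]: D(K, 2) = 0.
P[2]: D(K, 7) = 5.

P[1] = 0, P[2] = 5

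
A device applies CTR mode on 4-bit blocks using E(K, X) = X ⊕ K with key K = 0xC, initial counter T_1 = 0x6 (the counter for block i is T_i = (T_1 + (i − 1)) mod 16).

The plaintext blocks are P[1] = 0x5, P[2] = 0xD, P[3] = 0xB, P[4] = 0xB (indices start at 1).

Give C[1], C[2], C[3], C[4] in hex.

CTR encryption: S_i = E(K, T_i) where T_i is the counter for block i; C_i = P_i ⊕ S_i.
C[1]: T = 0x6, S = E(K, T) = 0xA; 0x5 ⊕ 0xA = 0xF.
C[2]: T = 0x7, S = E(K, T) = 0xB; 0xD ⊕ 0xB = 0x6.
C[3]: T = 0x8, S = E(K, T) = 0x4; 0xB ⊕ 0x4 = 0xF.
C[4]: T = 0x9, S = E(K, T) = 0x5; 0xB ⊕ 0x5 = 0xE.

C[1] = 0xF, C[2] = 0x6, C[3] = 0xF, C[4] = 0xE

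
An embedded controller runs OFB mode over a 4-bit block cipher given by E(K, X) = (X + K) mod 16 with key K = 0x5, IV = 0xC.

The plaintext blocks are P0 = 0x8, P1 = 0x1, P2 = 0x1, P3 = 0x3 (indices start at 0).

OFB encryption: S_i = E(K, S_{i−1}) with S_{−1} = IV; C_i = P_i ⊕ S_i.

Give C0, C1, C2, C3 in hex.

C0 = 0x9, C1 = 0x7, C2 = 0xA, C3 = 0x3

C0: S = E(K, 0xC) = 0x1; 0x8 ⊕ 0x1 = 0x9.
C1: S = E(K, 0x1) = 0x6; 0x1 ⊕ 0x6 = 0x7.
C2: S = E(K, 0x6) = 0xB; 0x1 ⊕ 0xB = 0xA.
C3: S = E(K, 0xB) = 0x0; 0x3 ⊕ 0x0 = 0x3.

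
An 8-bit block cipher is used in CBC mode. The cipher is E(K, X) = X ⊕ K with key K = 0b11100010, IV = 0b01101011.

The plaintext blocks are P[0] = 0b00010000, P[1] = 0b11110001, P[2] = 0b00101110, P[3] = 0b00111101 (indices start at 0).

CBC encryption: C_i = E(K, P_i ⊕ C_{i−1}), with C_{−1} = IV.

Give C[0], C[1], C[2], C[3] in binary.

C[0] = 0b10011001, C[1] = 0b10001010, C[2] = 0b01000110, C[3] = 0b10011001

C[0]: P[0] ⊕ 0b01101011 = 0b01111011; E(K, 0b01111011) = 0b10011001.
C[1]: P[1] ⊕ 0b10011001 = 0b01101000; E(K, 0b01101000) = 0b10001010.
C[2]: P[2] ⊕ 0b10001010 = 0b10100100; E(K, 0b10100100) = 0b01000110.
C[3]: P[3] ⊕ 0b01000110 = 0b01111011; E(K, 0b01111011) = 0b10011001.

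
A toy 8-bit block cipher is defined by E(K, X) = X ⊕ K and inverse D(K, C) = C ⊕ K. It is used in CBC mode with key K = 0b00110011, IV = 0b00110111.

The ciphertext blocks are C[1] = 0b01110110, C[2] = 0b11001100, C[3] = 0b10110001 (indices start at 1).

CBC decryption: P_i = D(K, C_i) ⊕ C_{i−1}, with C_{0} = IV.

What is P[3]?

P[3]: D(K, 0b10110001) = 0b10000010; 0b10000010 ⊕ 0b11001100 = 0b01001110.

P[3] = 0b01001110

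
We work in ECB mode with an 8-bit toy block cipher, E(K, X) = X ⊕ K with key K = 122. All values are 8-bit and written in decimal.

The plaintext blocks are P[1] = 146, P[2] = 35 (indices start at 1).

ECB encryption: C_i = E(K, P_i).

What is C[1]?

C[1]: E(K, 146) = 232.

C[1] = 232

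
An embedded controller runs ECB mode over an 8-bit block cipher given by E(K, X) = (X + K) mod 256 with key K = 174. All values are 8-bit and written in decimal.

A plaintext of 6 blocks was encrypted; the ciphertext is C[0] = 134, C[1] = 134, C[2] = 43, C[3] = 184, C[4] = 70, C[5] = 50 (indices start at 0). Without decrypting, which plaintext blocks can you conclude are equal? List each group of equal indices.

ECB encrypts each block independently with the same key, so equal ciphertext blocks imply equal plaintext blocks.
C[0] = C[1] = 134, so P[0] = P[1].

P[0] = P[1]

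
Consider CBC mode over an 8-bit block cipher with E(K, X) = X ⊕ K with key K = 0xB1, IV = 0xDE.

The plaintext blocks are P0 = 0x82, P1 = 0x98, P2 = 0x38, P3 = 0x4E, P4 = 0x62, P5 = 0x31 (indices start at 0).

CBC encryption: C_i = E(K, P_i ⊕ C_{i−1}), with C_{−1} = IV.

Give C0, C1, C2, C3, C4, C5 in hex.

C0 = 0xED, C1 = 0xC4, C2 = 0x4D, C3 = 0xB2, C4 = 0x61, C5 = 0xE1

C0: P0 ⊕ 0xDE = 0x5C; E(K, 0x5C) = 0xED.
C1: P1 ⊕ 0xED = 0x75; E(K, 0x75) = 0xC4.
C2: P2 ⊕ 0xC4 = 0xFC; E(K, 0xFC) = 0x4D.
C3: P3 ⊕ 0x4D = 0x03; E(K, 0x03) = 0xB2.
C4: P4 ⊕ 0xB2 = 0xD0; E(K, 0xD0) = 0x61.
C5: P5 ⊕ 0x61 = 0x50; E(K, 0x50) = 0xE1.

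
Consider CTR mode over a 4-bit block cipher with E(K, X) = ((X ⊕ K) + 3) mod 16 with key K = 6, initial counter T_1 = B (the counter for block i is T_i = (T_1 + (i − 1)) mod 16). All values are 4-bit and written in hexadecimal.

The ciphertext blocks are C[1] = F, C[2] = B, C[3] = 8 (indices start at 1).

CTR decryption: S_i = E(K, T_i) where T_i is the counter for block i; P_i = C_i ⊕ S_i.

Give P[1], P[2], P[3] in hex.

P[1]: T = B, S = E(K, T) = 0; F ⊕ 0 = F.
P[2]: T = C, S = E(K, T) = D; B ⊕ D = 6.
P[3]: T = D, S = E(K, T) = E; 8 ⊕ E = 6.

P[1] = F, P[2] = 6, P[3] = 6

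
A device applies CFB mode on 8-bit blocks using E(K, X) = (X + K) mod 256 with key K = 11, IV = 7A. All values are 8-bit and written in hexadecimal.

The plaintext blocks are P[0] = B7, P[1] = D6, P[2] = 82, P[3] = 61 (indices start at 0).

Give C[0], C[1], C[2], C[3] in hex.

CFB encryption: C_i = P_i ⊕ E(K, C_{i−1}), with C_{−1} = IV.
C[0]: E(K, 7A) = 8B; B7 ⊕ 8B = 3C.
C[1]: E(K, 3C) = 4D; D6 ⊕ 4D = 9B.
C[2]: E(K, 9B) = AC; 82 ⊕ AC = 2E.
C[3]: E(K, 2E) = 3F; 61 ⊕ 3F = 5E.

C[0] = 3C, C[1] = 9B, C[2] = 2E, C[3] = 5E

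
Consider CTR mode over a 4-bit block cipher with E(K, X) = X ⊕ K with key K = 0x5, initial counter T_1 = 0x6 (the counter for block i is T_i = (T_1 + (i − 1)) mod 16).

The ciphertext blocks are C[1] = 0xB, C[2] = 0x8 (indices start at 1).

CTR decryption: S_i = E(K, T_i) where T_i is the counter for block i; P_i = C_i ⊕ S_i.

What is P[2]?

P[2]: T = 0x7, S = E(K, T) = 0x2; 0x8 ⊕ 0x2 = 0xA.

P[2] = 0xA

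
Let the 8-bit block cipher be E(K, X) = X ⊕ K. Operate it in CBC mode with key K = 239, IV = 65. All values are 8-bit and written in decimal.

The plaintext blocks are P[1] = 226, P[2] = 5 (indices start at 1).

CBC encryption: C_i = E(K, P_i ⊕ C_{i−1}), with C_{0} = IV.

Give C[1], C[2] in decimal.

C[1]: P[1] ⊕ 65 = 163; E(K, 163) = 76.
C[2]: P[2] ⊕ 76 = 73; E(K, 73) = 166.

C[1] = 76, C[2] = 166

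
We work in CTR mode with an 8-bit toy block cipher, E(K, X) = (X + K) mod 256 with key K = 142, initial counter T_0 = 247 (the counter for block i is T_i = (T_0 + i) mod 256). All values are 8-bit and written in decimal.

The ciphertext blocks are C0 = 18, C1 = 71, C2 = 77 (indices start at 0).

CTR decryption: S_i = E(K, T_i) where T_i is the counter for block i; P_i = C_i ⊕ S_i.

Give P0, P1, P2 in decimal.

P0: T = 247, S = E(K, T) = 133; 18 ⊕ 133 = 151.
P1: T = 248, S = E(K, T) = 134; 71 ⊕ 134 = 193.
P2: T = 249, S = E(K, T) = 135; 77 ⊕ 135 = 202.

P0 = 151, P1 = 193, P2 = 202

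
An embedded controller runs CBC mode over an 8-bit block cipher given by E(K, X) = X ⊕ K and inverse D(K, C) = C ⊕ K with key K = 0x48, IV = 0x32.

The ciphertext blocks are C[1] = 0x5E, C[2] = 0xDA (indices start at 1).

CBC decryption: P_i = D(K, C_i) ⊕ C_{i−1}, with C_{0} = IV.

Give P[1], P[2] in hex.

P[1] = 0x24, P[2] = 0xCC

P[1]: D(K, 0x5E) = 0x16; 0x16 ⊕ 0x32 = 0x24.
P[2]: D(K, 0xDA) = 0x92; 0x92 ⊕ 0x5E = 0xCC.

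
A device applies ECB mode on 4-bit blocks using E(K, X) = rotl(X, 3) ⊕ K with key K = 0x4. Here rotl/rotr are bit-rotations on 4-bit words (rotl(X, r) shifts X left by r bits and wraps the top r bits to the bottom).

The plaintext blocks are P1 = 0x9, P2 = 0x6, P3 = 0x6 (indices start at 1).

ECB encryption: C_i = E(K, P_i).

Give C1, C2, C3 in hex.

C1 = 0x8, C2 = 0x7, C3 = 0x7

C1: E(K, 0x9) = 0x8.
C2: E(K, 0x6) = 0x7.
C3: E(K, 0x6) = 0x7.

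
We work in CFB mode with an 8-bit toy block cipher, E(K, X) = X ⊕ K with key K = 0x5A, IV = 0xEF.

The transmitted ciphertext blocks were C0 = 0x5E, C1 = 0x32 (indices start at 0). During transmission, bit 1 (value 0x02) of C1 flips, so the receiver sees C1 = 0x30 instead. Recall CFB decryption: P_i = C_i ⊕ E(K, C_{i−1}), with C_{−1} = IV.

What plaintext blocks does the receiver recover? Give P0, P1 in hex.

P0 = 0xEB, P1 = 0x34

Only C1 changed, to 0x30. In CFB, a change in C_i flips the same bit in P_i and garbles P_{i+1}. Decrypting the received ciphertext:
P0: E(K, 0xEF) = 0xB5; 0x5E ⊕ 0xB5 = 0xEB.
P1: E(K, 0x5E) = 0x04; 0x30 ⊕ 0x04 = 0x34.
Blocks that differ from the original plaintext: P1.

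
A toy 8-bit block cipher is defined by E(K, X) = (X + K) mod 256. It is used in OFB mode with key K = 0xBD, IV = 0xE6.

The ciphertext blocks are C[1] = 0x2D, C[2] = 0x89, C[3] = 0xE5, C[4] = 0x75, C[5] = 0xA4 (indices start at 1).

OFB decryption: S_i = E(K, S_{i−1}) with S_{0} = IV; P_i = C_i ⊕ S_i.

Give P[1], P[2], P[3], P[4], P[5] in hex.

P[1] = 0x8E, P[2] = 0xE9, P[3] = 0xF8, P[4] = 0xAF, P[5] = 0x33

P[1]: S = E(K, 0xE6) = 0xA3; 0x2D ⊕ 0xA3 = 0x8E.
P[2]: S = E(K, 0xA3) = 0x60; 0x89 ⊕ 0x60 = 0xE9.
P[3]: S = E(K, 0x60) = 0x1D; 0xE5 ⊕ 0x1D = 0xF8.
P[4]: S = E(K, 0x1D) = 0xDA; 0x75 ⊕ 0xDA = 0xAF.
P[5]: S = E(K, 0xDA) = 0x97; 0xA4 ⊕ 0x97 = 0x33.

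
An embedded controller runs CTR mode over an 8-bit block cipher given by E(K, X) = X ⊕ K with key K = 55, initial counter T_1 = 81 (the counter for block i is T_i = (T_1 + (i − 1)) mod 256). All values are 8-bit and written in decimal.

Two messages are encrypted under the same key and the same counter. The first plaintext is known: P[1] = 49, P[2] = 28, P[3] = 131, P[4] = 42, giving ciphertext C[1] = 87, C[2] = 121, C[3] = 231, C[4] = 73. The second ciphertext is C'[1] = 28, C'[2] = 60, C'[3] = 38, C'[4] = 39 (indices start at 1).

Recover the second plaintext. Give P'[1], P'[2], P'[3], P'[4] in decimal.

P'[1] = 122, P'[2] = 89, P'[3] = 66, P'[4] = 68

In CTR with a reused counter, both messages share the same keystream S_i, so C_i ⊕ C'_i = P_i ⊕ P'_i and thus P'_i = P_i ⊕ C_i ⊕ C'_i.
P'[1]: 49 ⊕ 87 ⊕ 28 = 122.
P'[2]: 28 ⊕ 121 ⊕ 60 = 89.
P'[3]: 131 ⊕ 231 ⊕ 38 = 66.
P'[4]: 42 ⊕ 73 ⊕ 39 = 68.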